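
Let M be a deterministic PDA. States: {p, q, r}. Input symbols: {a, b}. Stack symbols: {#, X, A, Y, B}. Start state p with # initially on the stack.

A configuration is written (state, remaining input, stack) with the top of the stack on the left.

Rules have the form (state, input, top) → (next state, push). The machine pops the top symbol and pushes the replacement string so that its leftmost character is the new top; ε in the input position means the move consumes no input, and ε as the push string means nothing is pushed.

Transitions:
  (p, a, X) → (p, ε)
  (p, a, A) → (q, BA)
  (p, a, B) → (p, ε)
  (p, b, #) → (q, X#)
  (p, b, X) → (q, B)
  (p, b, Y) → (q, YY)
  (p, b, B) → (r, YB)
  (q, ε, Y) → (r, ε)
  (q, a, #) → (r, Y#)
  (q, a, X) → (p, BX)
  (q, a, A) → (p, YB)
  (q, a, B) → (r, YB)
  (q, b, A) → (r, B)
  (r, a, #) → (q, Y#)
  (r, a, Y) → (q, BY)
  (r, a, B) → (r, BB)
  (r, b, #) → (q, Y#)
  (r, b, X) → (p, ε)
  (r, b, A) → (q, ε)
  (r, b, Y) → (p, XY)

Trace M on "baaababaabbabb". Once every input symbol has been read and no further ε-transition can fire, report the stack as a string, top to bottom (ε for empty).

(p, baaababaabbabb, #) ⊢ (q, aaababaabbabb, X#) ⊢ (p, aababaabbabb, BX#) ⊢ (p, ababaabbabb, X#) ⊢ (p, babaabbabb, #) ⊢ (q, abaabbabb, X#) ⊢ (p, baabbabb, BX#) ⊢ (r, aabbabb, YBX#) ⊢ (q, abbabb, BYBX#) ⊢ (r, bbabb, YBYBX#) ⊢ (p, babb, XYBYBX#) ⊢ (q, abb, BYBYBX#) ⊢ (r, bb, YBYBYBX#) ⊢ (p, b, XYBYBYBX#) ⊢ (q, ε, BYBYBYBX#)
All input consumed in state q with stack BYBYBYBX#.

BYBYBYBX#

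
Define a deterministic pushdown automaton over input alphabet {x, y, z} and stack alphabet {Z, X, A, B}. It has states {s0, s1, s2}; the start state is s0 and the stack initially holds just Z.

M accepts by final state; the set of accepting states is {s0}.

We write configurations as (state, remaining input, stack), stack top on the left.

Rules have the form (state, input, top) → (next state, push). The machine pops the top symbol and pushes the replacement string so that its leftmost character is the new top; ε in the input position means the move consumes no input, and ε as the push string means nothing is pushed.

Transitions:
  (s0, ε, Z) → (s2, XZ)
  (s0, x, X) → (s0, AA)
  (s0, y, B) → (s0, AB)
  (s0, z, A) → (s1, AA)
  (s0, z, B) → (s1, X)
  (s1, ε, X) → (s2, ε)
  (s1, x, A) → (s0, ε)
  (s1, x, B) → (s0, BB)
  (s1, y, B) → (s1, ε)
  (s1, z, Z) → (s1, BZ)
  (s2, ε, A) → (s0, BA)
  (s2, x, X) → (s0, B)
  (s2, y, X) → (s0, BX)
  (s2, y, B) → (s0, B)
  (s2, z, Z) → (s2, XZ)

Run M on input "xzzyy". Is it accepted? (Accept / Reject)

(s0, xzzyy, Z) ⊢ (s2, xzzyy, XZ) ⊢ (s0, zzyy, BZ) ⊢ (s1, zyy, XZ) ⊢ (s2, zyy, Z) ⊢ (s2, yy, XZ) ⊢ (s0, y, BXZ) ⊢ (s0, ε, ABXZ)
All input consumed; state s0 ∈ F.

Accept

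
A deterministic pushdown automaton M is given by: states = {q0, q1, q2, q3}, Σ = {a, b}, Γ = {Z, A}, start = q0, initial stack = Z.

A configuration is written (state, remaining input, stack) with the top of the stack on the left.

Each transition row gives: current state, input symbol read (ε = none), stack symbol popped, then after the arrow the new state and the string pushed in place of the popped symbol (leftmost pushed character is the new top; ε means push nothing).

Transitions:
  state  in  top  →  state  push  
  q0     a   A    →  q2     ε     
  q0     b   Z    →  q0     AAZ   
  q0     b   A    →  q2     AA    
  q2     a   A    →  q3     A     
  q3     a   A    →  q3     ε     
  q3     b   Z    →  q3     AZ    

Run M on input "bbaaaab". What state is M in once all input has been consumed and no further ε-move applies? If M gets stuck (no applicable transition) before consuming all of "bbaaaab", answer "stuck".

(q0, bbaaaab, Z)
  read b, top Z: go to q0, push AAZ → (q0, baaaab, AAZ)
  read b, top A: go to q2, push AA → (q2, aaaab, AAAZ)
  read a, top A: go to q3, push A → (q3, aaab, AAAZ)
  read a, top A: go to q3, push ε → (q3, aab, AAZ)
  read a, top A: go to q3, push ε → (q3, ab, AZ)
  read a, top A: go to q3, push ε → (q3, b, Z)
  read b, top Z: go to q3, push AZ → (q3, ε, AZ)
All input consumed; M is in state q3.

q3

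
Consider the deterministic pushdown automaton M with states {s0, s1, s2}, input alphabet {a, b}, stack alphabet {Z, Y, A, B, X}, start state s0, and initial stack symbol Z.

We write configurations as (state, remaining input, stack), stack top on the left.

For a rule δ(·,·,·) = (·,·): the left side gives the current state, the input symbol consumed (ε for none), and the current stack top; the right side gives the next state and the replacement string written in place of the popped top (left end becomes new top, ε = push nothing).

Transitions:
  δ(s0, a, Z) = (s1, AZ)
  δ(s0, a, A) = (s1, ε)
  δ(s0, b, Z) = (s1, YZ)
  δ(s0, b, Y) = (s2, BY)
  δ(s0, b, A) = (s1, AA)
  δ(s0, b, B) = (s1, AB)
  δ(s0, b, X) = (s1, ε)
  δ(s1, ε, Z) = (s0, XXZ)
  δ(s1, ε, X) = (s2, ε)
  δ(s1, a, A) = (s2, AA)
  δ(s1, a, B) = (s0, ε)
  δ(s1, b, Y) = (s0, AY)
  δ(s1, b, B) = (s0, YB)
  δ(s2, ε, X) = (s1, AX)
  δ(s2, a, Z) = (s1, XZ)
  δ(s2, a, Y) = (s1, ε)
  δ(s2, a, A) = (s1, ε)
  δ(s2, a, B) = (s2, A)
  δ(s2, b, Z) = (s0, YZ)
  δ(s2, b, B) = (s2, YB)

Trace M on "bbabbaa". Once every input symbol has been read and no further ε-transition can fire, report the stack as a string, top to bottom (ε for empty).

(s0, bbabbaa, Z)
  read b, top Z: go to s1, push YZ → (s1, babbaa, YZ)
  read b, top Y: go to s0, push AY → (s0, abbaa, AYZ)
  read a, top A: go to s1, push ε → (s1, bbaa, YZ)
  read b, top Y: go to s0, push AY → (s0, baa, AYZ)
  read b, top A: go to s1, push AA → (s1, aa, AAYZ)
  read a, top A: go to s2, push AA → (s2, a, AAAYZ)
  read a, top A: go to s1, push ε → (s1, ε, AAYZ)
All input consumed in state s1 with stack AAYZ.

AAYZ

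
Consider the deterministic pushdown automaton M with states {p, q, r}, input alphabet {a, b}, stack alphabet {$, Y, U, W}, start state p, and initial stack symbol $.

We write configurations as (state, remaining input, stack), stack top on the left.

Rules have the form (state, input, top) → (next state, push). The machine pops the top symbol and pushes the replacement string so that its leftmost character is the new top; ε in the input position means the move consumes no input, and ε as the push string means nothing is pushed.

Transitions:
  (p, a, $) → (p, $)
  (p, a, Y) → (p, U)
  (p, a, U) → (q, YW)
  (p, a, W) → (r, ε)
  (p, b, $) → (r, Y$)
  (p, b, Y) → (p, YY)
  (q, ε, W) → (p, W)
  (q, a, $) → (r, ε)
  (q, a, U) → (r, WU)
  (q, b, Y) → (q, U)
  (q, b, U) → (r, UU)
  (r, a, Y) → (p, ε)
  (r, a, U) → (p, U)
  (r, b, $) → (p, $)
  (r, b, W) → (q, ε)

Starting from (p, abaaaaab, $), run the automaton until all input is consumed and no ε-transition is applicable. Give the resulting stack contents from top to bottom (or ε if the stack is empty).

(p, abaaaaab, $)
  read a, top $: go to p, push $ → (p, baaaaab, $)
  read b, top $: go to r, push Y$ → (r, aaaaab, Y$)
  read a, top Y: go to p, push ε → (p, aaaab, $)
  read a, top $: go to p, push $ → (p, aaab, $)
  read a, top $: go to p, push $ → (p, aab, $)
  read a, top $: go to p, push $ → (p, ab, $)
  read a, top $: go to p, push $ → (p, b, $)
  read b, top $: go to r, push Y$ → (r, ε, Y$)
All input consumed in state r with stack Y$.

Y$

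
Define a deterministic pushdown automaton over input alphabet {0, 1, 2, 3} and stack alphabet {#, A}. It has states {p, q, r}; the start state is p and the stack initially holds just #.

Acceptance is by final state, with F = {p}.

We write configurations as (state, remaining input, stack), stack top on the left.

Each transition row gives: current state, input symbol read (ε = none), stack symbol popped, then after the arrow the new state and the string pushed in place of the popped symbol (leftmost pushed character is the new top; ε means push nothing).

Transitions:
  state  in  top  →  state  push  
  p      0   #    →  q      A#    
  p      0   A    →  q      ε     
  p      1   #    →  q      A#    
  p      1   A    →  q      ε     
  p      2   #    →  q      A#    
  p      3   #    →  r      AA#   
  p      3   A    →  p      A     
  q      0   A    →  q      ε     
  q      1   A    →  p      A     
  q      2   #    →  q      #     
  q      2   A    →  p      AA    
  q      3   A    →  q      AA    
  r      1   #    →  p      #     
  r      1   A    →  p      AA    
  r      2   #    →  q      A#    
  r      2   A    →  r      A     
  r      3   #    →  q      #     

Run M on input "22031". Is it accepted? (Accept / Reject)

Accept

(p, 22031, #)
  read 2, top #: go to q, push A# → (q, 2031, A#)
  read 2, top A: go to p, push AA → (p, 031, AA#)
  read 0, top A: go to q, push ε → (q, 31, A#)
  read 3, top A: go to q, push AA → (q, 1, AA#)
  read 1, top A: go to p, push A → (p, ε, AA#)
All input consumed; state p ∈ F.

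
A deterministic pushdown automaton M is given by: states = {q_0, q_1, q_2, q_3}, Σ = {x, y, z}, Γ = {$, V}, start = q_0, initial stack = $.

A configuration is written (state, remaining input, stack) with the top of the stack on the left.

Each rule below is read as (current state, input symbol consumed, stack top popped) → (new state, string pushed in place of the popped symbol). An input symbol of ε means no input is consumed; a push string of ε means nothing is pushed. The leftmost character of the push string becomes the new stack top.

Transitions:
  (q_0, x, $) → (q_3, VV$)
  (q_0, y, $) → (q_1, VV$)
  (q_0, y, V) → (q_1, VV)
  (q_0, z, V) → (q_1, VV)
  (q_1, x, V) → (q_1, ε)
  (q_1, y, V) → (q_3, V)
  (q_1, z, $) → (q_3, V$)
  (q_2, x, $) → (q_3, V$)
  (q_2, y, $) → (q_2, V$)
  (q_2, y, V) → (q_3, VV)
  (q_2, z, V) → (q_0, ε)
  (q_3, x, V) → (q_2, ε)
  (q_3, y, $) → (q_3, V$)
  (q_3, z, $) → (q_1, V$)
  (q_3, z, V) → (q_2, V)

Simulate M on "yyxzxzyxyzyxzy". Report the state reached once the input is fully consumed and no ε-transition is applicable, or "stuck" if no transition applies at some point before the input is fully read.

(q_0, yyxzxzyxyzyxzy, $)
  read y, top $: go to q_1, push VV$ → (q_1, yxzxzyxyzyxzy, VV$)
  read y, top V: go to q_3, push V → (q_3, xzxzyxyzyxzy, VV$)
  read x, top V: go to q_2, push ε → (q_2, zxzyxyzyxzy, V$)
  read z, top V: go to q_0, push ε → (q_0, xzyxyzyxzy, $)
  read x, top $: go to q_3, push VV$ → (q_3, zyxyzyxzy, VV$)
  read z, top V: go to q_2, push V → (q_2, yxyzyxzy, VV$)
  read y, top V: go to q_3, push VV → (q_3, xyzyxzy, VVV$)
  read x, top V: go to q_2, push ε → (q_2, yzyxzy, VV$)
  read y, top V: go to q_3, push VV → (q_3, zyxzy, VVV$)
  read z, top V: go to q_2, push V → (q_2, yxzy, VVV$)
  read y, top V: go to q_3, push VV → (q_3, xzy, VVVV$)
  read x, top V: go to q_2, push ε → (q_2, zy, VVV$)
  read z, top V: go to q_0, push ε → (q_0, y, VV$)
  read y, top V: go to q_1, push VV → (q_1, ε, VVV$)
All input consumed; M is in state q_1.

q_1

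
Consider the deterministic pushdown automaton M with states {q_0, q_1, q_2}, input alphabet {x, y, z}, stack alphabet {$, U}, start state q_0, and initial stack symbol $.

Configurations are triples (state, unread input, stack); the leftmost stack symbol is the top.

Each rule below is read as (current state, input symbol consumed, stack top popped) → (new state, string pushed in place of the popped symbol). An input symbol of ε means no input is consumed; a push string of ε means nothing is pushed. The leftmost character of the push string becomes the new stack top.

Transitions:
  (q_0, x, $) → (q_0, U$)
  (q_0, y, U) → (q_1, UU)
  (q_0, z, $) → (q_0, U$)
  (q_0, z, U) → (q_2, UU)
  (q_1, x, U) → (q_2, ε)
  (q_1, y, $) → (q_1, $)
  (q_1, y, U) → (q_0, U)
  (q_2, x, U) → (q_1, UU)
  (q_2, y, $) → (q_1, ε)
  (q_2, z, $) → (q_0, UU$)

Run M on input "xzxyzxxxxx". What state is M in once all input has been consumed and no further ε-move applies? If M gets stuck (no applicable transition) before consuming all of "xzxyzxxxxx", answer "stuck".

(q_0, xzxyzxxxxx, $)
  read x, top $: go to q_0, push U$ → (q_0, zxyzxxxxx, U$)
  read z, top U: go to q_2, push UU → (q_2, xyzxxxxx, UU$)
  read x, top U: go to q_1, push UU → (q_1, yzxxxxx, UUU$)
  read y, top U: go to q_0, push U → (q_0, zxxxxx, UUU$)
  read z, top U: go to q_2, push UU → (q_2, xxxxx, UUUU$)
  read x, top U: go to q_1, push UU → (q_1, xxxx, UUUUU$)
  read x, top U: go to q_2, push ε → (q_2, xxx, UUUU$)
  read x, top U: go to q_1, push UU → (q_1, xx, UUUUU$)
  read x, top U: go to q_2, push ε → (q_2, x, UUUU$)
  read x, top U: go to q_1, push UU → (q_1, ε, UUUUU$)
All input consumed; M is in state q_1.

q_1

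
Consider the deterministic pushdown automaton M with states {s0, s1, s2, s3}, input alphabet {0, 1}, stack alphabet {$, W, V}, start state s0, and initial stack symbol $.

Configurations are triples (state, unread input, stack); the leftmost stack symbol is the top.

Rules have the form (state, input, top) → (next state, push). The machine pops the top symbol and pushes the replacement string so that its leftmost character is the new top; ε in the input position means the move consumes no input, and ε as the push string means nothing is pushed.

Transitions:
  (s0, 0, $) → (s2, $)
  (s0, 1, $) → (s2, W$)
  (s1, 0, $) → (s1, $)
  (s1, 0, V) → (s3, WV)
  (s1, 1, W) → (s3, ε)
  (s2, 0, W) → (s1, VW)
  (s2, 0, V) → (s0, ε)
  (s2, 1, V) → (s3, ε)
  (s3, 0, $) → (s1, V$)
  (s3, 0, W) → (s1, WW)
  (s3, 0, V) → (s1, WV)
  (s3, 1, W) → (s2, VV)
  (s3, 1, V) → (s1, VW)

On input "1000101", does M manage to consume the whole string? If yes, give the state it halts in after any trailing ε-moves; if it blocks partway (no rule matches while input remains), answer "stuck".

s3

(s0, 1000101, $)
  read 1, top $: go to s2, push W$ → (s2, 000101, W$)
  read 0, top W: go to s1, push VW → (s1, 00101, VW$)
  read 0, top V: go to s3, push WV → (s3, 0101, WVW$)
  read 0, top W: go to s1, push WW → (s1, 101, WWVW$)
  read 1, top W: go to s3, push ε → (s3, 01, WVW$)
  read 0, top W: go to s1, push WW → (s1, 1, WWVW$)
  read 1, top W: go to s3, push ε → (s3, ε, WVW$)
All input consumed; M is in state s3.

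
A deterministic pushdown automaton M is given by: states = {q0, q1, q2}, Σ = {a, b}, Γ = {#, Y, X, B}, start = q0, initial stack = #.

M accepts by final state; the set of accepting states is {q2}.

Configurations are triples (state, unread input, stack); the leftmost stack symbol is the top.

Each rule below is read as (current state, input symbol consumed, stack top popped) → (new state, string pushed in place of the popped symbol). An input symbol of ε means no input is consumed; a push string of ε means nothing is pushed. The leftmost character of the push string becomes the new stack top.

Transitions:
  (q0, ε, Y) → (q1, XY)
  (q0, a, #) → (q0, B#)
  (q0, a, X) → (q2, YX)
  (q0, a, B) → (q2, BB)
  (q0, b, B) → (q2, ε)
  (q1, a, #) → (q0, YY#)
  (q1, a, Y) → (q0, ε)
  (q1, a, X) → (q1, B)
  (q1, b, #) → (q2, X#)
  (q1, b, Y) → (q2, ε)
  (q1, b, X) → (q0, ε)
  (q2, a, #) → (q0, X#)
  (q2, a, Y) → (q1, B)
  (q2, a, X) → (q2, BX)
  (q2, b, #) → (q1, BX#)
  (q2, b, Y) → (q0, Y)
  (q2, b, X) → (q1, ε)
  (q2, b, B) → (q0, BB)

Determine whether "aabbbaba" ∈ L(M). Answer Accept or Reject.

(q0, aabbbaba, #) ⊢ (q0, abbbaba, B#) ⊢ (q2, bbbaba, BB#) ⊢ (q0, bbaba, BBB#) ⊢ (q2, baba, BB#) ⊢ (q0, aba, BBB#) ⊢ (q2, ba, BBBB#) ⊢ (q0, a, BBBBB#) ⊢ (q2, ε, BBBBBB#)
All input consumed; state q2 ∈ F.

Accept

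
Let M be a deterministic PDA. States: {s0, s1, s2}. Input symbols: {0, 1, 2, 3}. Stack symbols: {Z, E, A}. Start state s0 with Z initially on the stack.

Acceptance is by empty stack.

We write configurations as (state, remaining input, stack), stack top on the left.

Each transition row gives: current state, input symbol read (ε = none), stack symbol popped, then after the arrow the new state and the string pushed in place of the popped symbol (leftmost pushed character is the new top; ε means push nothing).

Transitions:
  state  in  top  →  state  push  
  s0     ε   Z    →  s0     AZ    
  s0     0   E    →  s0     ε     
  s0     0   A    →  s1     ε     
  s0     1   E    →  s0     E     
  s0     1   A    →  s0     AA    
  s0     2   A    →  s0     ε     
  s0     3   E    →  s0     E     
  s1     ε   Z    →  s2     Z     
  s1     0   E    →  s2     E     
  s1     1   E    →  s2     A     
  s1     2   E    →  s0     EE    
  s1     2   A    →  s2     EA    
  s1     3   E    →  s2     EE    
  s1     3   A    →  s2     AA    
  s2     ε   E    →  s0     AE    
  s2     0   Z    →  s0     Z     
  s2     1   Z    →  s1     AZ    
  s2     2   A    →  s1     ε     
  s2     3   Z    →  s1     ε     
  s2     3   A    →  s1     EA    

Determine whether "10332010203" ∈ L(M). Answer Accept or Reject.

(s0, 10332010203, Z)
  ε-move, top Z: go to s0, push AZ → (s0, 10332010203, AZ)
  read 1, top A: go to s0, push AA → (s0, 0332010203, AAZ)
  read 0, top A: go to s1, push ε → (s1, 332010203, AZ)
  read 3, top A: go to s2, push AA → (s2, 32010203, AAZ)
  read 3, top A: go to s1, push EA → (s1, 2010203, EAAZ)
  read 2, top E: go to s0, push EE → (s0, 010203, EEAAZ)
  read 0, top E: go to s0, push ε → (s0, 10203, EAAZ)
  read 1, top E: go to s0, push E → (s0, 0203, EAAZ)
  read 0, top E: go to s0, push ε → (s0, 203, AAZ)
  read 2, top A: go to s0, push ε → (s0, 03, AZ)
  read 0, top A: go to s1, push ε → (s1, 3, Z)
  ε-move, top Z: go to s2, push Z → (s2, 3, Z)
  read 3, top Z: go to s1, push ε → (s1, ε, ε)
All input consumed and the stack is empty.

Accept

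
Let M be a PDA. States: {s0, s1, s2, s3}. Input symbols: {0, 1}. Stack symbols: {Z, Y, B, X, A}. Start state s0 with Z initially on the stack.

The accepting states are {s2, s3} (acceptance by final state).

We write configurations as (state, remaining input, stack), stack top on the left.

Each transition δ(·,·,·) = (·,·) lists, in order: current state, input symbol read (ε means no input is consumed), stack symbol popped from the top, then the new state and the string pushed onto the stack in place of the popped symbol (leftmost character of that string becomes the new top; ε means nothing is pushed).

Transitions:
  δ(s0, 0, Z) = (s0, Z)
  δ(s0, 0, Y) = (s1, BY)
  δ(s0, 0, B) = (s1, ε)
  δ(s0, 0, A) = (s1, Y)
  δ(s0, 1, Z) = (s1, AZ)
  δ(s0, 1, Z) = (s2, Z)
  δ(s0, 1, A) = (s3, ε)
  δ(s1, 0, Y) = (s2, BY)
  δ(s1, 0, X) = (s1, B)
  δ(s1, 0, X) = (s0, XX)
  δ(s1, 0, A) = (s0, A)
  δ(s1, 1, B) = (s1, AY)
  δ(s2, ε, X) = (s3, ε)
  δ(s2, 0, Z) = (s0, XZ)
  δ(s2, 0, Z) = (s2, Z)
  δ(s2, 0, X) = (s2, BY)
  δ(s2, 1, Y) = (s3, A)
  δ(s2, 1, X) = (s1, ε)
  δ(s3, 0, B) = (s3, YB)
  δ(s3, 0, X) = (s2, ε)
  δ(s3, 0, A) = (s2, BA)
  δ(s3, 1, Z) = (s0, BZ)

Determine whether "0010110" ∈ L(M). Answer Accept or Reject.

No computation consumes all input and reaches a final state.

Reject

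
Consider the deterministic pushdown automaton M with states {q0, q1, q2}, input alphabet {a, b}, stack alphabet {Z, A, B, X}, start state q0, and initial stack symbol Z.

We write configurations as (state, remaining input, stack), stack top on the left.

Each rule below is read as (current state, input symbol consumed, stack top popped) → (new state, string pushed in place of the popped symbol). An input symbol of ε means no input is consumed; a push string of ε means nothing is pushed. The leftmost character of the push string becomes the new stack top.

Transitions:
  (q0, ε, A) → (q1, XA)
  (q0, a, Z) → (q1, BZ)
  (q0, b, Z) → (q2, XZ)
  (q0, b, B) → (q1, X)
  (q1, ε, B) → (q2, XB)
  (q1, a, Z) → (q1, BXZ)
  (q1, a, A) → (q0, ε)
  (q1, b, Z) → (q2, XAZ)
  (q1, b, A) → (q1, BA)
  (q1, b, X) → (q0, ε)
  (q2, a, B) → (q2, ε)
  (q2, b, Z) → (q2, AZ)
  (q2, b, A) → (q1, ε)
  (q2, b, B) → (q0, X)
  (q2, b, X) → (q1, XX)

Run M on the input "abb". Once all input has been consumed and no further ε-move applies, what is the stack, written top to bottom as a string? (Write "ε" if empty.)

(q0, abb, Z) ⊢ (q1, bb, BZ) ⊢ (q2, bb, XBZ) ⊢ (q1, b, XXBZ) ⊢ (q0, ε, XBZ)
All input consumed in state q0 with stack XBZ.

XBZ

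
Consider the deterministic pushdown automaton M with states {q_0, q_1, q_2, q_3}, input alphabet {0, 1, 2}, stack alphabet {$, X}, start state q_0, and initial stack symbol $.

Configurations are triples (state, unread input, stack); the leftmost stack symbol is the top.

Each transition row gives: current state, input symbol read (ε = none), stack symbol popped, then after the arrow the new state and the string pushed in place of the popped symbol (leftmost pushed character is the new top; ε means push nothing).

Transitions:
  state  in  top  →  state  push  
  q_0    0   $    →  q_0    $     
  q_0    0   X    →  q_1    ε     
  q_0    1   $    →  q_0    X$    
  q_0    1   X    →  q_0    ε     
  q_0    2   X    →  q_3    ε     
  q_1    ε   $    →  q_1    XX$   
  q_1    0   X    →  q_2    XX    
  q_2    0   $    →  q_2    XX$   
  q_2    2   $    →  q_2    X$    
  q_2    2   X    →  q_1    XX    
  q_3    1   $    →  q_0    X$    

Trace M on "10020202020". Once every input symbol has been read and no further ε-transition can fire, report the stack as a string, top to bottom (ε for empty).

XXXXXXXXXXX$

(q_0, 10020202020, $)
  read 1, top $: go to q_0, push X$ → (q_0, 0020202020, X$)
  read 0, top X: go to q_1, push ε → (q_1, 020202020, $)
  ε-move, top $: go to q_1, push XX$ → (q_1, 020202020, XX$)
  read 0, top X: go to q_2, push XX → (q_2, 20202020, XXX$)
  read 2, top X: go to q_1, push XX → (q_1, 0202020, XXXX$)
  read 0, top X: go to q_2, push XX → (q_2, 202020, XXXXX$)
  read 2, top X: go to q_1, push XX → (q_1, 02020, XXXXXX$)
  read 0, top X: go to q_2, push XX → (q_2, 2020, XXXXXXX$)
  read 2, top X: go to q_1, push XX → (q_1, 020, XXXXXXXX$)
  read 0, top X: go to q_2, push XX → (q_2, 20, XXXXXXXXX$)
  read 2, top X: go to q_1, push XX → (q_1, 0, XXXXXXXXXX$)
  read 0, top X: go to q_2, push XX → (q_2, ε, XXXXXXXXXXX$)
All input consumed in state q_2 with stack XXXXXXXXXXX$.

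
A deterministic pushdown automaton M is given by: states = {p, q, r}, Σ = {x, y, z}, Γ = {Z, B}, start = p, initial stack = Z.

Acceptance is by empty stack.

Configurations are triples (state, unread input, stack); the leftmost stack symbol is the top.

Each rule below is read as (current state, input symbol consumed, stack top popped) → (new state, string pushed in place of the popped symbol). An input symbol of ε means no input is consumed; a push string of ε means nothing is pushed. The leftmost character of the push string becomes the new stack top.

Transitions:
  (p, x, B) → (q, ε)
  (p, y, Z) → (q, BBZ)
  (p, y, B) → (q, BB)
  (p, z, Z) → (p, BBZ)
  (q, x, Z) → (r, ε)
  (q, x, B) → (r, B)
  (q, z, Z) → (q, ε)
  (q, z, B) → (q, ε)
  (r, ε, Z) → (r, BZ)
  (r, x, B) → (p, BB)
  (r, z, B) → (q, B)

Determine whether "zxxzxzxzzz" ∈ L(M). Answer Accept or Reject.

(p, zxxzxzxzzz, Z) ⊢ (p, xxzxzxzzz, BBZ) ⊢ (q, xzxzxzzz, BZ) ⊢ (r, zxzxzzz, BZ) ⊢ (q, xzxzzz, BZ) ⊢ (r, zxzzz, BZ) ⊢ (q, xzzz, BZ) ⊢ (r, zzz, BZ) ⊢ (q, zz, BZ) ⊢ (q, z, Z) ⊢ (q, ε, ε)
All input consumed and the stack is empty.

Accept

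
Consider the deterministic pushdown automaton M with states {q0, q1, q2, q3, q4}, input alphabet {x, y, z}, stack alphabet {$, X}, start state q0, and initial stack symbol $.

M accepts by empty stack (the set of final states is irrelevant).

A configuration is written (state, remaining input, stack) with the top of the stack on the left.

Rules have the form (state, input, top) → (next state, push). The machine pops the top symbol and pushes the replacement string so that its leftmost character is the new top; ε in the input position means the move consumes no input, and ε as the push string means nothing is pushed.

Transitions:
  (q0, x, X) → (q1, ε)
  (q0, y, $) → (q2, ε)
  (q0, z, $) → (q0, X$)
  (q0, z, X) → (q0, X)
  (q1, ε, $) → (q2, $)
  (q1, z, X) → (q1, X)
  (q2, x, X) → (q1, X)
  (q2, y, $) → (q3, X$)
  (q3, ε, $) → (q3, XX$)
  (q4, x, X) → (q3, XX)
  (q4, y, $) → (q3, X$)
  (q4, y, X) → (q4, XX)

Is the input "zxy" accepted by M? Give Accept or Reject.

(q0, zxy, $)
  read z, top $: go to q0, push X$ → (q0, xy, X$)
  read x, top X: go to q1, push ε → (q1, y, $)
  ε-move, top $: go to q2, push $ → (q2, y, $)
  read y, top $: go to q3, push X$ → (q3, ε, X$)
All input consumed; stack is X$, not empty, and no further ε-move applies.

Reject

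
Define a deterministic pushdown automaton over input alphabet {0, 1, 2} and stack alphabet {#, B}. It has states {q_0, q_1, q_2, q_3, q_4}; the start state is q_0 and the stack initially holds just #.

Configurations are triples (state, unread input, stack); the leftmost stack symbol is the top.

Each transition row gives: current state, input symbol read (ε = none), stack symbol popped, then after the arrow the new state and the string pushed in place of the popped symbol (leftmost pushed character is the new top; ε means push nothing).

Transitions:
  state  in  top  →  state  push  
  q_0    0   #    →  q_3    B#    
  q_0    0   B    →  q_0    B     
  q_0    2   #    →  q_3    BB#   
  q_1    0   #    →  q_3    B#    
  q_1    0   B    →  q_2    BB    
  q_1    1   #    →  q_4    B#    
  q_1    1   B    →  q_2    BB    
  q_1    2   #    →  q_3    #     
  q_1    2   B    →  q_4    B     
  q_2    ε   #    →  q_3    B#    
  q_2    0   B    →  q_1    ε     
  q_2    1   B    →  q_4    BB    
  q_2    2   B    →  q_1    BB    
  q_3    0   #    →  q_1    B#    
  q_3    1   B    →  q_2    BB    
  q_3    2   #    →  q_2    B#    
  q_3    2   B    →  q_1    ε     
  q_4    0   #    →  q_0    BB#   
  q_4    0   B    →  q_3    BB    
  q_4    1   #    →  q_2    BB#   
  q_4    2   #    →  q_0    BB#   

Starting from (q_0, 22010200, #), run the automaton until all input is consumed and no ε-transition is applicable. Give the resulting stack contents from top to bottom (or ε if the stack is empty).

(q_0, 22010200, #) ⊢ (q_3, 2010200, BB#) ⊢ (q_1, 010200, B#) ⊢ (q_2, 10200, BB#) ⊢ (q_4, 0200, BBB#) ⊢ (q_3, 200, BBBB#) ⊢ (q_1, 00, BBB#) ⊢ (q_2, 0, BBBB#) ⊢ (q_1, ε, BBB#)
All input consumed in state q_1 with stack BBB#.

BBB#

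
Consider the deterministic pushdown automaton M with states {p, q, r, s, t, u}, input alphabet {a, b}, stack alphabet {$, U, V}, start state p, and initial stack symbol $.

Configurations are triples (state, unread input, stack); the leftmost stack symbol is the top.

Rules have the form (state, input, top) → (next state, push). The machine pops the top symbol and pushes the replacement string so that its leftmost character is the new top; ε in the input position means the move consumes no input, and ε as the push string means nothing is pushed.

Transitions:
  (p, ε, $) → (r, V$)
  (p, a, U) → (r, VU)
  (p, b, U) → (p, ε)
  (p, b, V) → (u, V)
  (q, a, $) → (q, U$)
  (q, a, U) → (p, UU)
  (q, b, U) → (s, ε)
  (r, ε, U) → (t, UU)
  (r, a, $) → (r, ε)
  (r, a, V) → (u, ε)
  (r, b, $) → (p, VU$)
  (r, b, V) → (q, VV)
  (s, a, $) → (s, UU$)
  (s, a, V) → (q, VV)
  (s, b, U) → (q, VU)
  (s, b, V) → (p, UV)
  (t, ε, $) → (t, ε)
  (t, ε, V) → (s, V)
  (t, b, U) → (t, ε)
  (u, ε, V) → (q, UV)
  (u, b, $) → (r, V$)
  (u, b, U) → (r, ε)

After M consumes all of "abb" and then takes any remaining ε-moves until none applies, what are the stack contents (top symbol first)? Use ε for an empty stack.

VV$

(p, abb, $)
  ε-move, top $: go to r, push V$ → (r, abb, V$)
  read a, top V: go to u, push ε → (u, bb, $)
  read b, top $: go to r, push V$ → (r, b, V$)
  read b, top V: go to q, push VV → (q, ε, VV$)
All input consumed in state q with stack VV$.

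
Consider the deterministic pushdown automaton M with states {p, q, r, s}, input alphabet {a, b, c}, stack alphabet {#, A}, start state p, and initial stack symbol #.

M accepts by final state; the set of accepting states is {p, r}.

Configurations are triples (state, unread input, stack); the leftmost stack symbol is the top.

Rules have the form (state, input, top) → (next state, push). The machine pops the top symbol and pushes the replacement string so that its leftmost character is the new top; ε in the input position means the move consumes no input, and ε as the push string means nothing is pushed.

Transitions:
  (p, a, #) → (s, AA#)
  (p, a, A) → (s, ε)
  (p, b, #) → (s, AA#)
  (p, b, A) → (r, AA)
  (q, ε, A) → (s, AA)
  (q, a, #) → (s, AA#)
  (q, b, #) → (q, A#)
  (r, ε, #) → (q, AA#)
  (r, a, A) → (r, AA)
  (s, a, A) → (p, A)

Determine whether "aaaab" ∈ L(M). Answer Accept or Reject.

Accept

(p, aaaab, #)
  read a, top #: go to s, push AA# → (s, aaab, AA#)
  read a, top A: go to p, push A → (p, aab, AA#)
  read a, top A: go to s, push ε → (s, ab, A#)
  read a, top A: go to p, push A → (p, b, A#)
  read b, top A: go to r, push AA → (r, ε, AA#)
All input consumed; state r ∈ F.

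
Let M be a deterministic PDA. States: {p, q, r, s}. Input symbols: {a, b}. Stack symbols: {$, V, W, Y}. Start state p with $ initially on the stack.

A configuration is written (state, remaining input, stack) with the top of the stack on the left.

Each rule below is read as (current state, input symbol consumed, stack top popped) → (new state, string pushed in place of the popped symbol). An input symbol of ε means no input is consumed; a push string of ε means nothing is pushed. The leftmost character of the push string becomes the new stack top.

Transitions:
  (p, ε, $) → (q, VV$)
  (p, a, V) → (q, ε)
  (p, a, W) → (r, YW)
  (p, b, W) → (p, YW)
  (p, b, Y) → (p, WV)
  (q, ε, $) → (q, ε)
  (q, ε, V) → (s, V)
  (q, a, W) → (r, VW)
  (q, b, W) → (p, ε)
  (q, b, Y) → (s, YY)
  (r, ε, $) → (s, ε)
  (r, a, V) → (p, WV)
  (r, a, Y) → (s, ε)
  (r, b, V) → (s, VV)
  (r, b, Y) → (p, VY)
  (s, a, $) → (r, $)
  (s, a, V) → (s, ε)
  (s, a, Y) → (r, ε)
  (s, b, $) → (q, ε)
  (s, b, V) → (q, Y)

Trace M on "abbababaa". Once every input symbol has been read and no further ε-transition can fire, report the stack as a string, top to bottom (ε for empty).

$

(p, abbababaa, $) ⊢ (q, abbababaa, VV$) ⊢ (s, abbababaa, VV$) ⊢ (s, bbababaa, V$) ⊢ (q, bababaa, Y$) ⊢ (s, ababaa, YY$) ⊢ (r, babaa, Y$) ⊢ (p, abaa, VY$) ⊢ (q, baa, Y$) ⊢ (s, aa, YY$) ⊢ (r, a, Y$) ⊢ (s, ε, $)
All input consumed in state s with stack $.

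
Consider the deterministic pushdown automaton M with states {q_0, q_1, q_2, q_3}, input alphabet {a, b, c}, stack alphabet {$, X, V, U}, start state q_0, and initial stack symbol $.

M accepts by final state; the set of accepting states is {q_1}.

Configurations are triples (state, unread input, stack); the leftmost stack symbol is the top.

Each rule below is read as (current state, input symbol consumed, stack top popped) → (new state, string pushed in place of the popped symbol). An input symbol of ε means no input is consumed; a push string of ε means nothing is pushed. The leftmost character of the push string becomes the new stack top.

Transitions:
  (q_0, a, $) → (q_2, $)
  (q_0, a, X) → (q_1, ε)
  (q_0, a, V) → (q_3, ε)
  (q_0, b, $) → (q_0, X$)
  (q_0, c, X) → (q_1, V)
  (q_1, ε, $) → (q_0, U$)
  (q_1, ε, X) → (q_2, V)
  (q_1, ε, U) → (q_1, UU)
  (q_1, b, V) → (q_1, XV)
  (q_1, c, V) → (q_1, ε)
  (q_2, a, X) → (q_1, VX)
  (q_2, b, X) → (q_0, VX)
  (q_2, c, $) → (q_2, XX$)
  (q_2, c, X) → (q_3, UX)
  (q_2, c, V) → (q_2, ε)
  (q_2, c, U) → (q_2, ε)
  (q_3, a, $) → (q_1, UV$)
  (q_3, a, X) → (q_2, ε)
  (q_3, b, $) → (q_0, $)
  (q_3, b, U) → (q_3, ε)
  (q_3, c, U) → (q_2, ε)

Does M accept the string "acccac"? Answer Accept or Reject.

(q_0, acccac, $)
  read a, top $: go to q_2, push $ → (q_2, cccac, $)
  read c, top $: go to q_2, push XX$ → (q_2, ccac, XX$)
  read c, top X: go to q_3, push UX → (q_3, cac, UXX$)
  read c, top U: go to q_2, push ε → (q_2, ac, XX$)
  read a, top X: go to q_1, push VX → (q_1, c, VXX$)
  read c, top V: go to q_1, push ε → (q_1, ε, XX$)
All input consumed; state q_1 ∈ F.

Accept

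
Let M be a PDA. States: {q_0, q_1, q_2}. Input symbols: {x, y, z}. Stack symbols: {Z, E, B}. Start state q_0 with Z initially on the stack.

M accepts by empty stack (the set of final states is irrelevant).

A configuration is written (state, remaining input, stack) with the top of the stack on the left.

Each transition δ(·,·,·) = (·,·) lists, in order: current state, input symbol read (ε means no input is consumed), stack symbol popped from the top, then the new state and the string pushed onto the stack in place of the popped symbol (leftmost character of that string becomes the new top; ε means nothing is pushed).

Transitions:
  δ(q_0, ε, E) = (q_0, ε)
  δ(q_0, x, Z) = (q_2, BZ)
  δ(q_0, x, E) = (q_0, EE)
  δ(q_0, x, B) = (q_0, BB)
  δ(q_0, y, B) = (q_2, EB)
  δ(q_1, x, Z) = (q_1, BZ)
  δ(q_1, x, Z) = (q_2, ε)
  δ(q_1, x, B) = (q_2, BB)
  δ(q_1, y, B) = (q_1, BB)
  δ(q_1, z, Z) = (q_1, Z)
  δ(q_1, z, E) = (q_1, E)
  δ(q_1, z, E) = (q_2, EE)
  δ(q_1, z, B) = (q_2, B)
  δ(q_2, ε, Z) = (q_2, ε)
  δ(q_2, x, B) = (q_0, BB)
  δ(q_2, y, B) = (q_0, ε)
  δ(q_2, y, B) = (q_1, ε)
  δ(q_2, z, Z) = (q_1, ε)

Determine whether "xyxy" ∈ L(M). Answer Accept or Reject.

No computation consumes all input and empties the stack.

Reject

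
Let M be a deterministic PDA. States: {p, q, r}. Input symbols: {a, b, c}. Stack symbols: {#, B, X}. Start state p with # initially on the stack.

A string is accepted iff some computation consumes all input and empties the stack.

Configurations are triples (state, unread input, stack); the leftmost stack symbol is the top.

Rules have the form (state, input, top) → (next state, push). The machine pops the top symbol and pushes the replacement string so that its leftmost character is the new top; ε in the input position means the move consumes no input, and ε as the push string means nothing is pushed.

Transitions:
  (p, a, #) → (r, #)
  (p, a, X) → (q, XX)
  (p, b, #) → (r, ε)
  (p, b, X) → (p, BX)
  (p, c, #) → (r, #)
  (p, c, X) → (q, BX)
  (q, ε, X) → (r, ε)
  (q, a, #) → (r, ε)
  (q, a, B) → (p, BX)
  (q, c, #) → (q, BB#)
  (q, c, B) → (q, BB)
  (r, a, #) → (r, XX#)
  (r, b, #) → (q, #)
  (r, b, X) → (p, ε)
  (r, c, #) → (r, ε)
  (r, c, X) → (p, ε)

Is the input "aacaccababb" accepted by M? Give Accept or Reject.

Accept

(p, aacaccababb, #) ⊢ (r, acaccababb, #) ⊢ (r, caccababb, XX#) ⊢ (p, accababb, X#) ⊢ (q, ccababb, XX#) ⊢ (r, ccababb, X#) ⊢ (p, cababb, #) ⊢ (r, ababb, #) ⊢ (r, babb, XX#) ⊢ (p, abb, X#) ⊢ (q, bb, XX#) ⊢ (r, bb, X#) ⊢ (p, b, #) ⊢ (r, ε, ε)
All input consumed and the stack is empty.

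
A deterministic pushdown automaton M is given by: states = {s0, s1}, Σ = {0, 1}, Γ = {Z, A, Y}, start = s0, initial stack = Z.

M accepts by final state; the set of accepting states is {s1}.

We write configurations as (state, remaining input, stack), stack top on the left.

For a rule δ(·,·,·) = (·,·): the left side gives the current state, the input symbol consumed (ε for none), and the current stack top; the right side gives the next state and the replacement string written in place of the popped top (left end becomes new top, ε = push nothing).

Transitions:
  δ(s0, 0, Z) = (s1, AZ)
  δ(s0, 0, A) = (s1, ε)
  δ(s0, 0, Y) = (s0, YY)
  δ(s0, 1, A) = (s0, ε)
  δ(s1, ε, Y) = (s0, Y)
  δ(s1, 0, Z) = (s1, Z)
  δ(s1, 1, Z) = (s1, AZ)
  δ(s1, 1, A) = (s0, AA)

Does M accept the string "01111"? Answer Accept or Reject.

(s0, 01111, Z)
  read 0, top Z: go to s1, push AZ → (s1, 1111, AZ)
  read 1, top A: go to s0, push AA → (s0, 111, AAZ)
  read 1, top A: go to s0, push ε → (s0, 11, AZ)
  read 1, top A: go to s0, push ε → (s0, 1, Z)
No transition applies at (s0, 1, Z); input not fully consumed.

Reject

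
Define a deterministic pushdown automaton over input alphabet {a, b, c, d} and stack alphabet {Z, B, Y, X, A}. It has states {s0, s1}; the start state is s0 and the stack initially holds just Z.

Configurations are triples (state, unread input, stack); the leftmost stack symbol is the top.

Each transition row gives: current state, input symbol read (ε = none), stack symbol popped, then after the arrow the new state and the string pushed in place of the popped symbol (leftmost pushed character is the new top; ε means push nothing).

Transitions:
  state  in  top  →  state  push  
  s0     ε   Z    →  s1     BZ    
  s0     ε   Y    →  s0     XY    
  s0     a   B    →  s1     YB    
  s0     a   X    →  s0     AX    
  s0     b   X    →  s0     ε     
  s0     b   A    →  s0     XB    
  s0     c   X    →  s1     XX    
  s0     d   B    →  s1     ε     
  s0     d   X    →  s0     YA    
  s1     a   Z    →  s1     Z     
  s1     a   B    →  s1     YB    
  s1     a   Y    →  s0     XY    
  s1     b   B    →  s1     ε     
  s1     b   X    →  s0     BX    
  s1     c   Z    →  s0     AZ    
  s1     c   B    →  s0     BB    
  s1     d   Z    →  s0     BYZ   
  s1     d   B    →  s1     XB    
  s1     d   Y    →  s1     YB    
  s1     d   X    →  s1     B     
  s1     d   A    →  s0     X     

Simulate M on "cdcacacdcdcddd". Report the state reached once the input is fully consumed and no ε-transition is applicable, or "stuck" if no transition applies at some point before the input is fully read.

(s0, cdcacacdcdcddd, Z)
  ε-move, top Z: go to s1, push BZ → (s1, cdcacacdcdcddd, BZ)
  read c, top B: go to s0, push BB → (s0, dcacacdcdcddd, BBZ)
  read d, top B: go to s1, push ε → (s1, cacacdcdcddd, BZ)
  read c, top B: go to s0, push BB → (s0, acacdcdcddd, BBZ)
  read a, top B: go to s1, push YB → (s1, cacdcdcddd, YBBZ)
No transition for (s1, c, top Y); M blocks with input cacdcdcddd remaining.

stuck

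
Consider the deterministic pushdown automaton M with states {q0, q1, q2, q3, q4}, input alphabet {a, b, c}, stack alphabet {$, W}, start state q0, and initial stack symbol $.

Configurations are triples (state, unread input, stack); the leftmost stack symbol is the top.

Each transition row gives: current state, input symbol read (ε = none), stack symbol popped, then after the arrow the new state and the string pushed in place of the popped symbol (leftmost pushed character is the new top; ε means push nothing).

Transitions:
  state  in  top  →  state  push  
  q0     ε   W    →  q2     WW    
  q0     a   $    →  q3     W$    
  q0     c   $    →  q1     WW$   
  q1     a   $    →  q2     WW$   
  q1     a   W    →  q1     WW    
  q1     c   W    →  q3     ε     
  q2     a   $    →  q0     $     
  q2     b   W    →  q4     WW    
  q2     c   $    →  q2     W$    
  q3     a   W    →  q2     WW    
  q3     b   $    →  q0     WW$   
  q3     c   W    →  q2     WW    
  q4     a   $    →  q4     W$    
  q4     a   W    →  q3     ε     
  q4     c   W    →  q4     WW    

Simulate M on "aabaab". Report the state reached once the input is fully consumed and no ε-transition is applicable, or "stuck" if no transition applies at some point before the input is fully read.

(q0, aabaab, $)
  read a, top $: go to q3, push W$ → (q3, abaab, W$)
  read a, top W: go to q2, push WW → (q2, baab, WW$)
  read b, top W: go to q4, push WW → (q4, aab, WWW$)
  read a, top W: go to q3, push ε → (q3, ab, WW$)
  read a, top W: go to q2, push WW → (q2, b, WWW$)
  read b, top W: go to q4, push WW → (q4, ε, WWWW$)
All input consumed; M is in state q4.

q4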